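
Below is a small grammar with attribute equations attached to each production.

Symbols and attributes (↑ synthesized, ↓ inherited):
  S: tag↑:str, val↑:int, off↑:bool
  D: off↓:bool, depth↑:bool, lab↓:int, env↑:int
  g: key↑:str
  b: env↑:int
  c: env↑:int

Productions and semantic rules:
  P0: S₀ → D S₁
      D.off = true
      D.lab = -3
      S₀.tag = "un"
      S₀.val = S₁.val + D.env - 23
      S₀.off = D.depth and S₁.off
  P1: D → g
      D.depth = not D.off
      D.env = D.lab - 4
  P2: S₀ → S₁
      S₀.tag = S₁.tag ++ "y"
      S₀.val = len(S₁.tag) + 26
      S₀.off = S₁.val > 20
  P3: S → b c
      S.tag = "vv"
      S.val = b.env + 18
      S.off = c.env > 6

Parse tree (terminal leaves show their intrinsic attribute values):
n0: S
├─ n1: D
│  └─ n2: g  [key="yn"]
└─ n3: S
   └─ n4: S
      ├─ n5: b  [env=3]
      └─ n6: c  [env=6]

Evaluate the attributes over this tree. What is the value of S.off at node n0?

1. n1.off = true  [true]
2. n1.lab = -3  [-3]
3. n2.key = "yn"  [terminal]
4. n1.depth = false  [not D.off]
5. n1.env = -7  [D.lab - 4]
6. n5.env = 3  [terminal]
7. n6.env = 6  [terminal]
8. n4.tag = "vv"  ["vv"]
9. n4.val = 21  [b.env + 18]
10. n4.off = false  [c.env > 6]
11. n3.tag = "vvy"  [S₁.tag ++ "y"]
12. n3.val = 28  [len(S₁.tag) + 26]
13. n3.off = true  [S₁.val > 20]
14. n0.tag = "un"  ["un"]
15. n0.val = -2  [S₁.val + D.env - 23]
16. n0.off = false  [D.depth and S₁.off]

false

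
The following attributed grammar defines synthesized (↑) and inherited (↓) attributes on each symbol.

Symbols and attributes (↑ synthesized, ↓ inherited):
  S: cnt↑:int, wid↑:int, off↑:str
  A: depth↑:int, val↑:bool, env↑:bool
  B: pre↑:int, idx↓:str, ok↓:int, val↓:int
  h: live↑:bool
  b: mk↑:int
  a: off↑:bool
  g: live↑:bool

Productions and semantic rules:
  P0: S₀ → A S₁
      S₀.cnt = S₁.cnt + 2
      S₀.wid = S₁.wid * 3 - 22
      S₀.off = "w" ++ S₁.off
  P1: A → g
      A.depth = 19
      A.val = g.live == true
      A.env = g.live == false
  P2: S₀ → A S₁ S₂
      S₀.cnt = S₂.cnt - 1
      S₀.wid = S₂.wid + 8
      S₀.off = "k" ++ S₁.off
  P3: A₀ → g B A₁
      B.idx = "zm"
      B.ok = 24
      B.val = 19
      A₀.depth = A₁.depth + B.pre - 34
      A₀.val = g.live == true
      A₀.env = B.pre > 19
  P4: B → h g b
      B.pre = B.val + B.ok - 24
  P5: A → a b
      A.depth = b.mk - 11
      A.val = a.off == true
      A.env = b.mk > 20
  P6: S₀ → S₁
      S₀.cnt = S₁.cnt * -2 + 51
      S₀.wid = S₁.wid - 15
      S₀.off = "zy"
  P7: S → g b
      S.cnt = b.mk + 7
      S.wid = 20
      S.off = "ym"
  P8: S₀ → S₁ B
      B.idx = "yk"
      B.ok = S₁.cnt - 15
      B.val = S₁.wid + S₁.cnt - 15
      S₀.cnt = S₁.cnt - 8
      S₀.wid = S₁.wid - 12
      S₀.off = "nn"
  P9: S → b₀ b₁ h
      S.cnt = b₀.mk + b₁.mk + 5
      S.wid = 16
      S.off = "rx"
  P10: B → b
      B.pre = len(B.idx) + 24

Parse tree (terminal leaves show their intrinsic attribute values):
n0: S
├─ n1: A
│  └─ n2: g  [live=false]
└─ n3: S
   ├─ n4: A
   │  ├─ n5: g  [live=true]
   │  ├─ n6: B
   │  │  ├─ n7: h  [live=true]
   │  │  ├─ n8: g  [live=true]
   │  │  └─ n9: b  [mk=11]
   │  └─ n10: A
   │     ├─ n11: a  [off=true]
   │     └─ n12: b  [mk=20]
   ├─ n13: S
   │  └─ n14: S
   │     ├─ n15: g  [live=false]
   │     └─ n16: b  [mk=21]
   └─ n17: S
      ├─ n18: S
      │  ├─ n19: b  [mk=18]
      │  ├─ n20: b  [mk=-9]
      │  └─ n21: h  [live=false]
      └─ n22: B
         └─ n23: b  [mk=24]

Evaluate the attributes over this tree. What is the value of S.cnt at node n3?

5

1. n2.live = false  [terminal]
2. n1.depth = 19  [19]
3. n1.val = false  [g.live == true]
4. n1.env = true  [g.live == false]
5. n5.live = true  [terminal]
6. n6.idx = "zm"  ["zm"]
7. n6.ok = 24  [24]
8. n6.val = 19  [19]
9. n7.live = true  [terminal]
10. n8.live = true  [terminal]
11. n9.mk = 11  [terminal]
12. n6.pre = 19  [B.val + B.ok - 24]
13. n11.off = true  [terminal]
14. n12.mk = 20  [terminal]
15. n10.depth = 9  [b.mk - 11]
16. n10.val = true  [a.off == true]
17. n10.env = false  [b.mk > 20]
18. n4.depth = -6  [A₁.depth + B.pre - 34]
19. n4.val = true  [g.live == true]
20. n4.env = false  [B.pre > 19]
21. n15.live = false  [terminal]
22. n16.mk = 21  [terminal]
23. n14.cnt = 28  [b.mk + 7]
24. n14.wid = 20  [20]
25. n14.off = "ym"  ["ym"]
26. n13.cnt = -5  [S₁.cnt * -2 + 51]
27. n13.wid = 5  [S₁.wid - 15]
28. n13.off = "zy"  ["zy"]
29. n19.mk = 18  [terminal]
30. n20.mk = -9  [terminal]
31. n21.live = false  [terminal]
32. n18.cnt = 14  [b₀.mk + b₁.mk + 5]
33. n18.wid = 16  [16]
34. n18.off = "rx"  ["rx"]
35. n22.idx = "yk"  ["yk"]
36. n22.ok = -1  [S₁.cnt - 15]
37. n22.val = 15  [S₁.wid + S₁.cnt - 15]
38. n23.mk = 24  [terminal]
39. n22.pre = 26  [len(B.idx) + 24]
40. n17.cnt = 6  [S₁.cnt - 8]
41. n17.wid = 4  [S₁.wid - 12]
42. n17.off = "nn"  ["nn"]
43. n3.cnt = 5  [S₂.cnt - 1]
44. n3.wid = 12  [S₂.wid + 8]
45. n3.off = "kzy"  ["k" ++ S₁.off]
46. n0.cnt = 7  [S₁.cnt + 2]
47. n0.wid = 14  [S₁.wid * 3 - 22]
48. n0.off = "wkzy"  ["w" ++ S₁.off]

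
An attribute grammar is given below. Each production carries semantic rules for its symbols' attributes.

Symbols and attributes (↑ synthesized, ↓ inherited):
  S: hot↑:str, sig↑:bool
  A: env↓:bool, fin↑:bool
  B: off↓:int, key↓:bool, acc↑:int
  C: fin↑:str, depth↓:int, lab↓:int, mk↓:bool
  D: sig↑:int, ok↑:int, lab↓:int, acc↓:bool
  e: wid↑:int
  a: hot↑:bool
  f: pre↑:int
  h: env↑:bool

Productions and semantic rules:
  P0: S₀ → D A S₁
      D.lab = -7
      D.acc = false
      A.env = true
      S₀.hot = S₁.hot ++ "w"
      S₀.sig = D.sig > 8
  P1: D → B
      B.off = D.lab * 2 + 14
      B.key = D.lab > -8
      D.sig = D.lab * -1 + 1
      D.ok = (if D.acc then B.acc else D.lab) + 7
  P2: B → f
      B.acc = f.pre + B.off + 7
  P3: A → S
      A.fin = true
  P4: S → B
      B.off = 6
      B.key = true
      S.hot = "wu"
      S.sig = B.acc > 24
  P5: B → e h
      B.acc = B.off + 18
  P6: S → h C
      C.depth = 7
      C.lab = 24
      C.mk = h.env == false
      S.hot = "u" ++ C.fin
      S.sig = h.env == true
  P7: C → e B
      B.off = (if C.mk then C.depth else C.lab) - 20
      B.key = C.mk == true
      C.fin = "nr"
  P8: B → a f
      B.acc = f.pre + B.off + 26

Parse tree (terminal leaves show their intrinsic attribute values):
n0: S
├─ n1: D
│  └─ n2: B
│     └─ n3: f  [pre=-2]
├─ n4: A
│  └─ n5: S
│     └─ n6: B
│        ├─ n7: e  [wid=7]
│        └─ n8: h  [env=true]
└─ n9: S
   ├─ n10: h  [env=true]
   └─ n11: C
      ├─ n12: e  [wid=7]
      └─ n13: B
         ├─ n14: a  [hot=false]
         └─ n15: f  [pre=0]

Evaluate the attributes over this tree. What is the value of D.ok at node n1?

1. n1.lab = -7  [-7]
2. n1.acc = false  [false]
3. n2.off = 0  [D.lab * 2 + 14]
4. n2.key = true  [D.lab > -8]
5. n3.pre = -2  [terminal]
6. n2.acc = 5  [f.pre + B.off + 7]
7. n1.sig = 8  [D.lab * -1 + 1]
8. n1.ok = 0  [(if D.acc then B.acc else D.lab) + 7]
9. n4.env = true  [true]
10. n6.off = 6  [6]
11. n6.key = true  [true]
12. n7.wid = 7  [terminal]
13. n8.env = true  [terminal]
14. n6.acc = 24  [B.off + 18]
15. n5.hot = "wu"  ["wu"]
16. n5.sig = false  [B.acc > 24]
17. n4.fin = true  [true]
18. n10.env = true  [terminal]
19. n11.depth = 7  [7]
20. n11.lab = 24  [24]
21. n11.mk = false  [h.env == false]
22. n12.wid = 7  [terminal]
23. n13.off = 4  [(if C.mk then C.depth else C.lab) - 20]
24. n13.key = false  [C.mk == true]
25. n14.hot = false  [terminal]
26. n15.pre = 0  [terminal]
27. n13.acc = 30  [f.pre + B.off + 26]
28. n11.fin = "nr"  ["nr"]
29. n9.hot = "unr"  ["u" ++ C.fin]
30. n9.sig = true  [h.env == true]
31. n0.hot = "unrw"  [S₁.hot ++ "w"]
32. n0.sig = false  [D.sig > 8]

0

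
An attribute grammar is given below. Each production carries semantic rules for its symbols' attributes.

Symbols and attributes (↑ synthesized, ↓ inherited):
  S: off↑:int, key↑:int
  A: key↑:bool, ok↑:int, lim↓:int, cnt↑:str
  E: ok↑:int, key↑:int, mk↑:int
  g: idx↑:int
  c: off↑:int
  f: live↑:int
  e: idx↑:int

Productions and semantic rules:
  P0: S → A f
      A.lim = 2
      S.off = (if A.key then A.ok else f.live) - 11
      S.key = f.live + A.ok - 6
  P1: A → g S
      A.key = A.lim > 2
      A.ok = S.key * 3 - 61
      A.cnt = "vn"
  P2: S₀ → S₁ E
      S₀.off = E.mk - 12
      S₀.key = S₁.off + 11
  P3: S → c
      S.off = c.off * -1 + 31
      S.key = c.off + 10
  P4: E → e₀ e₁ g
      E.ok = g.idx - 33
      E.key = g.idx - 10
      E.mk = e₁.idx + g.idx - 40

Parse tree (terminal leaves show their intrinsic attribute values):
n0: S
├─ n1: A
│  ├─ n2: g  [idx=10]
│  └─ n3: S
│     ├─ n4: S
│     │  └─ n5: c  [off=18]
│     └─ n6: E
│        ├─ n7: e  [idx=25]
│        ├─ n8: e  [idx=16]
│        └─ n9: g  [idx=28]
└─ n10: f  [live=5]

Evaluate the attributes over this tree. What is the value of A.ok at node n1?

11

1. n1.lim = 2  [2]
2. n2.idx = 10  [terminal]
3. n5.off = 18  [terminal]
4. n4.off = 13  [c.off * -1 + 31]
5. n4.key = 28  [c.off + 10]
6. n7.idx = 25  [terminal]
7. n8.idx = 16  [terminal]
8. n9.idx = 28  [terminal]
9. n6.ok = -5  [g.idx - 33]
10. n6.key = 18  [g.idx - 10]
11. n6.mk = 4  [e₁.idx + g.idx - 40]
12. n3.off = -8  [E.mk - 12]
13. n3.key = 24  [S₁.off + 11]
14. n1.key = false  [A.lim > 2]
15. n1.ok = 11  [S.key * 3 - 61]
16. n1.cnt = "vn"  ["vn"]
17. n10.live = 5  [terminal]
18. n0.off = -6  [(if A.key then A.ok else f.live) - 11]
19. n0.key = 10  [f.live + A.ok - 6]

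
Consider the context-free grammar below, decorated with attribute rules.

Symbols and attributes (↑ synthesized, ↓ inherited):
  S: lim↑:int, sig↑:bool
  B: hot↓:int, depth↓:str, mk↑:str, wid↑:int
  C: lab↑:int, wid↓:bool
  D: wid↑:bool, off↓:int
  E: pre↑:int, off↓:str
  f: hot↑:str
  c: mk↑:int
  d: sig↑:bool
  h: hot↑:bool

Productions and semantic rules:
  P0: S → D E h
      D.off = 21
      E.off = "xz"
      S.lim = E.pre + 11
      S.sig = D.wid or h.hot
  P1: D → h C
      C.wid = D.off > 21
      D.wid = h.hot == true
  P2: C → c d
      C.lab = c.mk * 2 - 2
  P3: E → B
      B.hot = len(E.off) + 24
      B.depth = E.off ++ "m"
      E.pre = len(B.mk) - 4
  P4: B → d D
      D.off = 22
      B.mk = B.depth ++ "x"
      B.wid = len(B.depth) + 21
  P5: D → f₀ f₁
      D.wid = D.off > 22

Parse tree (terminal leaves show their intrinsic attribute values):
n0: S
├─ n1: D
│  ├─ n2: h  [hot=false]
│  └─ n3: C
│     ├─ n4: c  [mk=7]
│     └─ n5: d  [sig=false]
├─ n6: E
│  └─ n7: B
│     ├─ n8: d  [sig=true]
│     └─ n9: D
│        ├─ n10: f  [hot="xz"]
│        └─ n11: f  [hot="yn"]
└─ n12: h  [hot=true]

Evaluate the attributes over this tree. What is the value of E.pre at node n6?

0

1. n1.off = 21  [21]
2. n2.hot = false  [terminal]
3. n3.wid = false  [D.off > 21]
4. n4.mk = 7  [terminal]
5. n5.sig = false  [terminal]
6. n3.lab = 12  [c.mk * 2 - 2]
7. n1.wid = false  [h.hot == true]
8. n6.off = "xz"  ["xz"]
9. n7.hot = 26  [len(E.off) + 24]
10. n7.depth = "xzm"  [E.off ++ "m"]
11. n8.sig = true  [terminal]
12. n9.off = 22  [22]
13. n10.hot = "xz"  [terminal]
14. n11.hot = "yn"  [terminal]
15. n9.wid = false  [D.off > 22]
16. n7.mk = "xzmx"  [B.depth ++ "x"]
17. n7.wid = 24  [len(B.depth) + 21]
18. n6.pre = 0  [len(B.mk) - 4]
19. n12.hot = true  [terminal]
20. n0.lim = 11  [E.pre + 11]
21. n0.sig = true  [D.wid or h.hot]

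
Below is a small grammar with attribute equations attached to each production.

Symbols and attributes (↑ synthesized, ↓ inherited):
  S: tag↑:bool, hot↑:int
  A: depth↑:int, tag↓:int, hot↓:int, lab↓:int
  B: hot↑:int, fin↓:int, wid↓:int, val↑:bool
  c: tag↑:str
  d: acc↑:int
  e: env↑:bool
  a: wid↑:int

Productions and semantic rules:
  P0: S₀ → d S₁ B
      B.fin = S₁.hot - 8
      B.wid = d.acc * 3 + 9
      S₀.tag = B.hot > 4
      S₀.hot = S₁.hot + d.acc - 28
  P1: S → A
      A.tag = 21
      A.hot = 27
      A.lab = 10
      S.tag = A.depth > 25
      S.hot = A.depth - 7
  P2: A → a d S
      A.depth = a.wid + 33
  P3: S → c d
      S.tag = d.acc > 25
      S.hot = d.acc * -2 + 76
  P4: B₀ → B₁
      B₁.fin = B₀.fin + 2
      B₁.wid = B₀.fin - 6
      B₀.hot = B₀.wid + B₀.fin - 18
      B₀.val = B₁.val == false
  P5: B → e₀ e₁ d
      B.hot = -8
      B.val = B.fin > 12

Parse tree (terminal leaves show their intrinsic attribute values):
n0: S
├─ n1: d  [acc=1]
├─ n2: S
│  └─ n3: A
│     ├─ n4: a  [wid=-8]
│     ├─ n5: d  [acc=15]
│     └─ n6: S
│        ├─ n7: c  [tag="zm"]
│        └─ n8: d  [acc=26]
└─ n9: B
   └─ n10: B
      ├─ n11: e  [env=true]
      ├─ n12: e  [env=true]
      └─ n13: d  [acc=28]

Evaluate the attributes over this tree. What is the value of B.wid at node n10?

4

1. n1.acc = 1  [terminal]
2. n3.tag = 21  [21]
3. n3.hot = 27  [27]
4. n3.lab = 10  [10]
5. n4.wid = -8  [terminal]
6. n5.acc = 15  [terminal]
7. n7.tag = "zm"  [terminal]
8. n8.acc = 26  [terminal]
9. n6.tag = true  [d.acc > 25]
10. n6.hot = 24  [d.acc * -2 + 76]
11. n3.depth = 25  [a.wid + 33]
12. n2.tag = false  [A.depth > 25]
13. n2.hot = 18  [A.depth - 7]
14. n9.fin = 10  [S₁.hot - 8]
15. n9.wid = 12  [d.acc * 3 + 9]
16. n10.fin = 12  [B₀.fin + 2]
17. n10.wid = 4  [B₀.fin - 6]
18. n11.env = true  [terminal]
19. n12.env = true  [terminal]
20. n13.acc = 28  [terminal]
21. n10.hot = -8  [-8]
22. n10.val = false  [B.fin > 12]
23. n9.hot = 4  [B₀.wid + B₀.fin - 18]
24. n9.val = true  [B₁.val == false]
25. n0.tag = false  [B.hot > 4]
26. n0.hot = -9  [S₁.hot + d.acc - 28]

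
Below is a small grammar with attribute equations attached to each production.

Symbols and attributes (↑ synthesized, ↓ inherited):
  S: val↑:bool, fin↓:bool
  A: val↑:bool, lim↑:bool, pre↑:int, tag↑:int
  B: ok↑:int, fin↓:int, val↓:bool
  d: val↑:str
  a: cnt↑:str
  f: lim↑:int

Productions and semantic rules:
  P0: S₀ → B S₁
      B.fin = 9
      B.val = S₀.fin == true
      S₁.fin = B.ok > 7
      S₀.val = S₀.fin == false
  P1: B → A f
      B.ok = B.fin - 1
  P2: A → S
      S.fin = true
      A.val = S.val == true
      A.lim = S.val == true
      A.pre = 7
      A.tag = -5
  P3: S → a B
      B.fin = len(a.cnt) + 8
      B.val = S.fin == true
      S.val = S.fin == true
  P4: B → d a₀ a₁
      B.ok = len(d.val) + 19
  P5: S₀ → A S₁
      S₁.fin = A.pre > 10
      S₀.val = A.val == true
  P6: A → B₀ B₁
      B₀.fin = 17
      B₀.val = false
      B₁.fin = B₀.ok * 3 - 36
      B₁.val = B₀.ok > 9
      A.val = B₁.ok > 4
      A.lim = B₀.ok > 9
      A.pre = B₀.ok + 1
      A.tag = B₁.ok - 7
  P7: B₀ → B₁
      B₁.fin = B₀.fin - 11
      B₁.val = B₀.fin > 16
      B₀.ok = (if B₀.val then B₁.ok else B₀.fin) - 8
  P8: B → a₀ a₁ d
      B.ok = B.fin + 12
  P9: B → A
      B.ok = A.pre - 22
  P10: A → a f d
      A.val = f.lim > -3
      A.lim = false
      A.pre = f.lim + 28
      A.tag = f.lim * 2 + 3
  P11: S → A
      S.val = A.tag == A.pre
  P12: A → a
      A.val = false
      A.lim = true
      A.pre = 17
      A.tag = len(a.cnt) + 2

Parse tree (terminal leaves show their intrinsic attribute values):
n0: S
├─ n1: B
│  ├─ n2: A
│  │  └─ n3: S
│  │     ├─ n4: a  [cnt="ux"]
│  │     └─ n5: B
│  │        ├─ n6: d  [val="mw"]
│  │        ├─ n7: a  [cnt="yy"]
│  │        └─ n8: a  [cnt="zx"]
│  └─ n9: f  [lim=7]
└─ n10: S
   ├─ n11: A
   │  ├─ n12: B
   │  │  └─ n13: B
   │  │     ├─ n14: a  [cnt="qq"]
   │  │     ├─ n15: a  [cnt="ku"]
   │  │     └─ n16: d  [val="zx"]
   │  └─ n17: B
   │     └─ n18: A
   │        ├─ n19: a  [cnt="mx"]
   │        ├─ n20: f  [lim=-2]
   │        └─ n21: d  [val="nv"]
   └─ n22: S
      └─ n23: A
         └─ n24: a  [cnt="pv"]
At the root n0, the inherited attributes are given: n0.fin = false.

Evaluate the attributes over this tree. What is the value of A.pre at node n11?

10

1. n0.fin = false  [given at root]
2. n1.fin = 9  [9]
3. n1.val = false  [S₀.fin == true]
4. n3.fin = true  [true]
5. n4.cnt = "ux"  [terminal]
6. n5.fin = 10  [len(a.cnt) + 8]
7. n5.val = true  [S.fin == true]
8. n6.val = "mw"  [terminal]
9. n7.cnt = "yy"  [terminal]
10. n8.cnt = "zx"  [terminal]
11. n5.ok = 21  [len(d.val) + 19]
12. n3.val = true  [S.fin == true]
13. n2.val = true  [S.val == true]
14. n2.lim = true  [S.val == true]
15. n2.pre = 7  [7]
16. n2.tag = -5  [-5]
17. n9.lim = 7  [terminal]
18. n1.ok = 8  [B.fin - 1]
19. n10.fin = true  [B.ok > 7]
20. n12.fin = 17  [17]
21. n12.val = false  [false]
22. n13.fin = 6  [B₀.fin - 11]
23. n13.val = true  [B₀.fin > 16]
24. n14.cnt = "qq"  [terminal]
25. n15.cnt = "ku"  [terminal]
26. n16.val = "zx"  [terminal]
27. n13.ok = 18  [B.fin + 12]
28. n12.ok = 9  [(if B₀.val then B₁.ok else B₀.fin) - 8]
29. n17.fin = -9  [B₀.ok * 3 - 36]
30. n17.val = false  [B₀.ok > 9]
31. n19.cnt = "mx"  [terminal]
32. n20.lim = -2  [terminal]
33. n21.val = "nv"  [terminal]
34. n18.val = true  [f.lim > -3]
35. n18.lim = false  [false]
36. n18.pre = 26  [f.lim + 28]
37. n18.tag = -1  [f.lim * 2 + 3]
38. n17.ok = 4  [A.pre - 22]
39. n11.val = false  [B₁.ok > 4]
40. n11.lim = false  [B₀.ok > 9]
41. n11.pre = 10  [B₀.ok + 1]
42. n11.tag = -3  [B₁.ok - 7]
43. n22.fin = false  [A.pre > 10]
44. n24.cnt = "pv"  [terminal]
45. n23.val = false  [false]
46. n23.lim = true  [true]
47. n23.pre = 17  [17]
48. n23.tag = 4  [len(a.cnt) + 2]
49. n22.val = false  [A.tag == A.pre]
50. n10.val = false  [A.val == true]
51. n0.val = true  [S₀.fin == false]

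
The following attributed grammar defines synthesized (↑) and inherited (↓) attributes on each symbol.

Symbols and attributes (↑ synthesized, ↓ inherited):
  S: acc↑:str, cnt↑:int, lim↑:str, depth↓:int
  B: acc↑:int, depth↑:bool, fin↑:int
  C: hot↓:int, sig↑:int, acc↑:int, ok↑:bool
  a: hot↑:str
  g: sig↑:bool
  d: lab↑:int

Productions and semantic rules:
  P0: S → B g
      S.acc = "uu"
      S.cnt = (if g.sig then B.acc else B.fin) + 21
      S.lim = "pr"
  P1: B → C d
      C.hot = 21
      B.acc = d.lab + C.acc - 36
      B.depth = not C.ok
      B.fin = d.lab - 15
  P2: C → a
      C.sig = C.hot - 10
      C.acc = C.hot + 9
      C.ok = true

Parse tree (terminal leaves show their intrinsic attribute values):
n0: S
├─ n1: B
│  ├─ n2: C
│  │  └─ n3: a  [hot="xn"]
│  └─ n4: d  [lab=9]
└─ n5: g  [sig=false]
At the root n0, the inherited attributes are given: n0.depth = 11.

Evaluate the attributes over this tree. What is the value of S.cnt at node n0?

1. n0.depth = 11  [given at root]
2. n2.hot = 21  [21]
3. n3.hot = "xn"  [terminal]
4. n2.sig = 11  [C.hot - 10]
5. n2.acc = 30  [C.hot + 9]
6. n2.ok = true  [true]
7. n4.lab = 9  [terminal]
8. n1.acc = 3  [d.lab + C.acc - 36]
9. n1.depth = false  [not C.ok]
10. n1.fin = -6  [d.lab - 15]
11. n5.sig = false  [terminal]
12. n0.acc = "uu"  ["uu"]
13. n0.cnt = 15  [(if g.sig then B.acc else B.fin) + 21]
14. n0.lim = "pr"  ["pr"]

15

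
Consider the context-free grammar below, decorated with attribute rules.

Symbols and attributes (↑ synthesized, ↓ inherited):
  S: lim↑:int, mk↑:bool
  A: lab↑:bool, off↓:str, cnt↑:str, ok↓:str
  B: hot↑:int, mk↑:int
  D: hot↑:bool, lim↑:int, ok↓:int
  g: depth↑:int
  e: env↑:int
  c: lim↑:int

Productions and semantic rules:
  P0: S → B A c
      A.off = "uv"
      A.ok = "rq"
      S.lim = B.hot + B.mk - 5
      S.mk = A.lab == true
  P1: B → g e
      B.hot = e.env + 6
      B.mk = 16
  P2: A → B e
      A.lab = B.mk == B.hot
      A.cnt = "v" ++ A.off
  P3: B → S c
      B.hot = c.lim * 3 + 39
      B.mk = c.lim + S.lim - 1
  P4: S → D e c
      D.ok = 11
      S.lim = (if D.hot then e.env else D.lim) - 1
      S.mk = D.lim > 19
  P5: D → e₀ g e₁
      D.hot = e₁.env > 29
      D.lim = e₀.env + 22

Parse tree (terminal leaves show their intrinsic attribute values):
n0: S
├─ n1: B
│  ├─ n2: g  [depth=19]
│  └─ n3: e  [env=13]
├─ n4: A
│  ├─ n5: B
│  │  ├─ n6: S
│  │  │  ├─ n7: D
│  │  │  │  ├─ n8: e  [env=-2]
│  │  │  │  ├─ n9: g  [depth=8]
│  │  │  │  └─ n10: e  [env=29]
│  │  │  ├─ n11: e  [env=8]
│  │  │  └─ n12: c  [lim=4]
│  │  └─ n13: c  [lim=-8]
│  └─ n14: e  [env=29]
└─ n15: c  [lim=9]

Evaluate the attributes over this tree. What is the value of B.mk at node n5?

1. n2.depth = 19  [terminal]
2. n3.env = 13  [terminal]
3. n1.hot = 19  [e.env + 6]
4. n1.mk = 16  [16]
5. n4.off = "uv"  ["uv"]
6. n4.ok = "rq"  ["rq"]
7. n7.ok = 11  [11]
8. n8.env = -2  [terminal]
9. n9.depth = 8  [terminal]
10. n10.env = 29  [terminal]
11. n7.hot = false  [e₁.env > 29]
12. n7.lim = 20  [e₀.env + 22]
13. n11.env = 8  [terminal]
14. n12.lim = 4  [terminal]
15. n6.lim = 19  [(if D.hot then e.env else D.lim) - 1]
16. n6.mk = true  [D.lim > 19]
17. n13.lim = -8  [terminal]
18. n5.hot = 15  [c.lim * 3 + 39]
19. n5.mk = 10  [c.lim + S.lim - 1]
20. n14.env = 29  [terminal]
21. n4.lab = false  [B.mk == B.hot]
22. n4.cnt = "vuv"  ["v" ++ A.off]
23. n15.lim = 9  [terminal]
24. n0.lim = 30  [B.hot + B.mk - 5]
25. n0.mk = false  [A.lab == true]

10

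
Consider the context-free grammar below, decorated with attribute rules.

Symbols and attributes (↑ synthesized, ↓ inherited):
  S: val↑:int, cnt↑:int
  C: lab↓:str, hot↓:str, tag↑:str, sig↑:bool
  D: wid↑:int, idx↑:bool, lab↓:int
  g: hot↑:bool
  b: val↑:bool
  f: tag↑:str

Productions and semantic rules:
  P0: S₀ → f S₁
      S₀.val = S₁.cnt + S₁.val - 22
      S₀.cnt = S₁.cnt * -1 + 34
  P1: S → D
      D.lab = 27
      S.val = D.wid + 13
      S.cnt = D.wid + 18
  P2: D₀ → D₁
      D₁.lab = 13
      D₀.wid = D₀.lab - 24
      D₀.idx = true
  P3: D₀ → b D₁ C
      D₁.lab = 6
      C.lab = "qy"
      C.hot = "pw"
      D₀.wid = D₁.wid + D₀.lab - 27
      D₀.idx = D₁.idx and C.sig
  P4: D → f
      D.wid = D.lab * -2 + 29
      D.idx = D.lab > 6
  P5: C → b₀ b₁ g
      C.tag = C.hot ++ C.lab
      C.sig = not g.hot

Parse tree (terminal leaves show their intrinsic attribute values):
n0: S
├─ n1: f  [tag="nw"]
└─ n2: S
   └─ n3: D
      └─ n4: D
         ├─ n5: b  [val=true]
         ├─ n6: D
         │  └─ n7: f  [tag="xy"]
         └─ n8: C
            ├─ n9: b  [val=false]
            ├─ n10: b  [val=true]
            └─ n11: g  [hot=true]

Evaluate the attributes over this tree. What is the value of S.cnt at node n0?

13

1. n1.tag = "nw"  [terminal]
2. n3.lab = 27  [27]
3. n4.lab = 13  [13]
4. n5.val = true  [terminal]
5. n6.lab = 6  [6]
6. n7.tag = "xy"  [terminal]
7. n6.wid = 17  [D.lab * -2 + 29]
8. n6.idx = false  [D.lab > 6]
9. n8.lab = "qy"  ["qy"]
10. n8.hot = "pw"  ["pw"]
11. n9.val = false  [terminal]
12. n10.val = true  [terminal]
13. n11.hot = true  [terminal]
14. n8.tag = "pwqy"  [C.hot ++ C.lab]
15. n8.sig = false  [not g.hot]
16. n4.wid = 3  [D₁.wid + D₀.lab - 27]
17. n4.idx = false  [D₁.idx and C.sig]
18. n3.wid = 3  [D₀.lab - 24]
19. n3.idx = true  [true]
20. n2.val = 16  [D.wid + 13]
21. n2.cnt = 21  [D.wid + 18]
22. n0.val = 15  [S₁.cnt + S₁.val - 22]
23. n0.cnt = 13  [S₁.cnt * -1 + 34]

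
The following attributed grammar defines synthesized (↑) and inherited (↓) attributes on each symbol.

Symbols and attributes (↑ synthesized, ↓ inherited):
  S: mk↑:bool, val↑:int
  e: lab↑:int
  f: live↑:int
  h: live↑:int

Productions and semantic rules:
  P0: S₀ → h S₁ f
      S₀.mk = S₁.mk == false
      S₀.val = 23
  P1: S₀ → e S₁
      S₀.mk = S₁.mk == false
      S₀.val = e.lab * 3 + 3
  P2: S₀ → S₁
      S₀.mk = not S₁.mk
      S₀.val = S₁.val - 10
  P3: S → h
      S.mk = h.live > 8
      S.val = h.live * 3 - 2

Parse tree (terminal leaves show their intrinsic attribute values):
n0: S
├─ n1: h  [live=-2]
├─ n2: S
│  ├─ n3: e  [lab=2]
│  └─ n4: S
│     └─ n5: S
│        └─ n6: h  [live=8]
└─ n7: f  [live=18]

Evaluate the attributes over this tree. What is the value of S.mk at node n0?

true

1. n1.live = -2  [terminal]
2. n3.lab = 2  [terminal]
3. n6.live = 8  [terminal]
4. n5.mk = false  [h.live > 8]
5. n5.val = 22  [h.live * 3 - 2]
6. n4.mk = true  [not S₁.mk]
7. n4.val = 12  [S₁.val - 10]
8. n2.mk = false  [S₁.mk == false]
9. n2.val = 9  [e.lab * 3 + 3]
10. n7.live = 18  [terminal]
11. n0.mk = true  [S₁.mk == false]
12. n0.val = 23  [23]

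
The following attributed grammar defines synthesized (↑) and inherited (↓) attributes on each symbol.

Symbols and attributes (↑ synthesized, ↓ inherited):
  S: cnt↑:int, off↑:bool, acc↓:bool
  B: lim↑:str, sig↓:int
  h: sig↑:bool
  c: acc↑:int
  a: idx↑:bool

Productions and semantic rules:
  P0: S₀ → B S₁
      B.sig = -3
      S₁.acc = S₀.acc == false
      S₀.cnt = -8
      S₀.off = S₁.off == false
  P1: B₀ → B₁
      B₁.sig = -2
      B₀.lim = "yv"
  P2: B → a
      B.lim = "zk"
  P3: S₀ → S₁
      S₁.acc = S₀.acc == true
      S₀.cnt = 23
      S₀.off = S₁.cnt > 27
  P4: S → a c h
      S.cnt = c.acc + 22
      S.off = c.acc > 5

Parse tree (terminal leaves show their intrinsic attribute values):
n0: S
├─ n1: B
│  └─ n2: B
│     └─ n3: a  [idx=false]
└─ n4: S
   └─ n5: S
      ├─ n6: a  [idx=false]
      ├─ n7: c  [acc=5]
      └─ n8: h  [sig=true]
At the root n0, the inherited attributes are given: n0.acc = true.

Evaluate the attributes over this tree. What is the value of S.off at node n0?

true

1. n0.acc = true  [given at root]
2. n1.sig = -3  [-3]
3. n2.sig = -2  [-2]
4. n3.idx = false  [terminal]
5. n2.lim = "zk"  ["zk"]
6. n1.lim = "yv"  ["yv"]
7. n4.acc = false  [S₀.acc == false]
8. n5.acc = false  [S₀.acc == true]
9. n6.idx = false  [terminal]
10. n7.acc = 5  [terminal]
11. n8.sig = true  [terminal]
12. n5.cnt = 27  [c.acc + 22]
13. n5.off = false  [c.acc > 5]
14. n4.cnt = 23  [23]
15. n4.off = false  [S₁.cnt > 27]
16. n0.cnt = -8  [-8]
17. n0.off = true  [S₁.off == false]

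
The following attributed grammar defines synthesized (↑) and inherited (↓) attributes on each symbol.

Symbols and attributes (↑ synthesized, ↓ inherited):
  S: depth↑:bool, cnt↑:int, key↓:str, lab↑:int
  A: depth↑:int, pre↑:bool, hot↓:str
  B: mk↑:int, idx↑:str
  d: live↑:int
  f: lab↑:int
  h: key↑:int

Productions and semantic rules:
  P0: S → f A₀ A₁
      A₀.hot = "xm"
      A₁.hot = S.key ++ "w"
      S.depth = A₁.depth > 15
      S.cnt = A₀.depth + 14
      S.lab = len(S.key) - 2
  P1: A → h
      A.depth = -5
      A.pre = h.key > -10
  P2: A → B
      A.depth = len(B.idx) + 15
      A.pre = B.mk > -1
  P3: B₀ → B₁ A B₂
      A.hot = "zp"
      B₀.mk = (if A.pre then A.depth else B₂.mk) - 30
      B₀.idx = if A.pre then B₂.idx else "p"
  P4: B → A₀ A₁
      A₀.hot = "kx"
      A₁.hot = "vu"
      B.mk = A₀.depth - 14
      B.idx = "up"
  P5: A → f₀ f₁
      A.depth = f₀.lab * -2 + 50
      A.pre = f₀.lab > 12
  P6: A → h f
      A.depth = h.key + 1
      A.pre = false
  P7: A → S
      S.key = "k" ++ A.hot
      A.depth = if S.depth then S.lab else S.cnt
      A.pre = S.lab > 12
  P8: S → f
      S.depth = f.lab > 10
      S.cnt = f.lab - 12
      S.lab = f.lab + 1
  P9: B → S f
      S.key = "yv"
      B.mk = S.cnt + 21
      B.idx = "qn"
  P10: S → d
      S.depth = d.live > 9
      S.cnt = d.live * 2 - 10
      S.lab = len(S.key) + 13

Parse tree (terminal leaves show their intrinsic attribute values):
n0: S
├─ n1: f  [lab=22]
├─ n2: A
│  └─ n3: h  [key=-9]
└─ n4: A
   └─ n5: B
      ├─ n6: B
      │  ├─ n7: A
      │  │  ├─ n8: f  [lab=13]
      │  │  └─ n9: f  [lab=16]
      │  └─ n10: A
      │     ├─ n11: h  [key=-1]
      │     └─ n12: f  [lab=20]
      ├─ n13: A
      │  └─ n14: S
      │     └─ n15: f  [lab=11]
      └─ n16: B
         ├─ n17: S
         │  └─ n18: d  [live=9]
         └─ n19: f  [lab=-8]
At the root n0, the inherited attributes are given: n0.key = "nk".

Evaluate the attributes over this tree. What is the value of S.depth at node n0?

true

1. n0.key = "nk"  [given at root]
2. n1.lab = 22  [terminal]
3. n2.hot = "xm"  ["xm"]
4. n3.key = -9  [terminal]
5. n2.depth = -5  [-5]
6. n2.pre = true  [h.key > -10]
7. n4.hot = "nkw"  [S.key ++ "w"]
8. n7.hot = "kx"  ["kx"]
9. n8.lab = 13  [terminal]
10. n9.lab = 16  [terminal]
11. n7.depth = 24  [f₀.lab * -2 + 50]
12. n7.pre = true  [f₀.lab > 12]
13. n10.hot = "vu"  ["vu"]
14. n11.key = -1  [terminal]
15. n12.lab = 20  [terminal]
16. n10.depth = 0  [h.key + 1]
17. n10.pre = false  [false]
18. n6.mk = 10  [A₀.depth - 14]
19. n6.idx = "up"  ["up"]
20. n13.hot = "zp"  ["zp"]
21. n14.key = "kzp"  ["k" ++ A.hot]
22. n15.lab = 11  [terminal]
23. n14.depth = true  [f.lab > 10]
24. n14.cnt = -1  [f.lab - 12]
25. n14.lab = 12  [f.lab + 1]
26. n13.depth = 12  [if S.depth then S.lab else S.cnt]
27. n13.pre = false  [S.lab > 12]
28. n17.key = "yv"  ["yv"]
29. n18.live = 9  [terminal]
30. n17.depth = false  [d.live > 9]
31. n17.cnt = 8  [d.live * 2 - 10]
32. n17.lab = 15  [len(S.key) + 13]
33. n19.lab = -8  [terminal]
34. n16.mk = 29  [S.cnt + 21]
35. n16.idx = "qn"  ["qn"]
36. n5.mk = -1  [(if A.pre then A.depth else B₂.mk) - 30]
37. n5.idx = "p"  [if A.pre then B₂.idx else "p"]
38. n4.depth = 16  [len(B.idx) + 15]
39. n4.pre = false  [B.mk > -1]
40. n0.depth = true  [A₁.depth > 15]
41. n0.cnt = 9  [A₀.depth + 14]
42. n0.lab = 0  [len(S.key) - 2]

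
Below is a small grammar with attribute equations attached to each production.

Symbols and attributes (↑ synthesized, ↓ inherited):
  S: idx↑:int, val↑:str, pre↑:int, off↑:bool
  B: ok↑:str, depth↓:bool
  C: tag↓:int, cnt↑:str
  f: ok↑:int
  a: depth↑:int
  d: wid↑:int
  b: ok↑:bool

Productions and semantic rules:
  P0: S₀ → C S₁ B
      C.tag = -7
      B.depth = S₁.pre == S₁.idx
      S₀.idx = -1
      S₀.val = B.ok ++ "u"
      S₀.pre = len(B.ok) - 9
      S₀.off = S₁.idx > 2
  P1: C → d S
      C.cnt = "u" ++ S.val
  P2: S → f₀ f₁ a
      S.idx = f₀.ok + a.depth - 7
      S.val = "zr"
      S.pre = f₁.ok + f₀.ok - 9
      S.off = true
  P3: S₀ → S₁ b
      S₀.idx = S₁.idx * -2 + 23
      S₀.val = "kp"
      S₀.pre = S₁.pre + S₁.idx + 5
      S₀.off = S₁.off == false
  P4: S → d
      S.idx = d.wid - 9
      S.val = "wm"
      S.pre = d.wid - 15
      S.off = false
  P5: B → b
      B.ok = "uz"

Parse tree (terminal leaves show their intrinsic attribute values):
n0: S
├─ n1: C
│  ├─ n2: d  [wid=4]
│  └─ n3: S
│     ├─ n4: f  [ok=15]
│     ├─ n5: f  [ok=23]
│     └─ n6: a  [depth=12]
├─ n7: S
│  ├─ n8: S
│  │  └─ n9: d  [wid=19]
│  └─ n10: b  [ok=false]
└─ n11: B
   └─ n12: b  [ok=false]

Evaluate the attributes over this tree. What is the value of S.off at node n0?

true

1. n1.tag = -7  [-7]
2. n2.wid = 4  [terminal]
3. n4.ok = 15  [terminal]
4. n5.ok = 23  [terminal]
5. n6.depth = 12  [terminal]
6. n3.idx = 20  [f₀.ok + a.depth - 7]
7. n3.val = "zr"  ["zr"]
8. n3.pre = 29  [f₁.ok + f₀.ok - 9]
9. n3.off = true  [true]
10. n1.cnt = "uzr"  ["u" ++ S.val]
11. n9.wid = 19  [terminal]
12. n8.idx = 10  [d.wid - 9]
13. n8.val = "wm"  ["wm"]
14. n8.pre = 4  [d.wid - 15]
15. n8.off = false  [false]
16. n10.ok = false  [terminal]
17. n7.idx = 3  [S₁.idx * -2 + 23]
18. n7.val = "kp"  ["kp"]
19. n7.pre = 19  [S₁.pre + S₁.idx + 5]
20. n7.off = true  [S₁.off == false]
21. n11.depth = false  [S₁.pre == S₁.idx]
22. n12.ok = false  [terminal]
23. n11.ok = "uz"  ["uz"]
24. n0.idx = -1  [-1]
25. n0.val = "uzu"  [B.ok ++ "u"]
26. n0.pre = -7  [len(B.ok) - 9]
27. n0.off = true  [S₁.idx > 2]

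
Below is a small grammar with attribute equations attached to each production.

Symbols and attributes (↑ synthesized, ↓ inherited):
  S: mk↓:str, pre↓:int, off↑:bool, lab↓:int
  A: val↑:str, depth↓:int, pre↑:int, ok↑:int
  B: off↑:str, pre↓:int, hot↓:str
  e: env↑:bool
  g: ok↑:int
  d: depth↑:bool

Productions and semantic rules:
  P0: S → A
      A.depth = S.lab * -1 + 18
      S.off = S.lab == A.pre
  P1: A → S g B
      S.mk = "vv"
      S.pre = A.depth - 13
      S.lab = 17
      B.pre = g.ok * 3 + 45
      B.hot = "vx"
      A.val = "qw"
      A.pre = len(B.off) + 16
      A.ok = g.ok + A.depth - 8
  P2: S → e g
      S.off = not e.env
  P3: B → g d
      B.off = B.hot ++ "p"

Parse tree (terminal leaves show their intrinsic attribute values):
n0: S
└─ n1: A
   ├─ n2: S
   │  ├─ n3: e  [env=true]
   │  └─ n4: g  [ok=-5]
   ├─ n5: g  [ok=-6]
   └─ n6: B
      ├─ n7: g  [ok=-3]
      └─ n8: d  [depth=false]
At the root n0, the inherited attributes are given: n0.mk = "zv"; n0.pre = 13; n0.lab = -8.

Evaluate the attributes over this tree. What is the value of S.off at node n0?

1. n0.mk = "zv"  [given at root]
2. n0.pre = 13  [given at root]
3. n0.lab = -8  [given at root]
4. n1.depth = 26  [S.lab * -1 + 18]
5. n2.mk = "vv"  ["vv"]
6. n2.pre = 13  [A.depth - 13]
7. n2.lab = 17  [17]
8. n3.env = true  [terminal]
9. n4.ok = -5  [terminal]
10. n2.off = false  [not e.env]
11. n5.ok = -6  [terminal]
12. n6.pre = 27  [g.ok * 3 + 45]
13. n6.hot = "vx"  ["vx"]
14. n7.ok = -3  [terminal]
15. n8.depth = false  [terminal]
16. n6.off = "vxp"  [B.hot ++ "p"]
17. n1.val = "qw"  ["qw"]
18. n1.pre = 19  [len(B.off) + 16]
19. n1.ok = 12  [g.ok + A.depth - 8]
20. n0.off = false  [S.lab == A.pre]

false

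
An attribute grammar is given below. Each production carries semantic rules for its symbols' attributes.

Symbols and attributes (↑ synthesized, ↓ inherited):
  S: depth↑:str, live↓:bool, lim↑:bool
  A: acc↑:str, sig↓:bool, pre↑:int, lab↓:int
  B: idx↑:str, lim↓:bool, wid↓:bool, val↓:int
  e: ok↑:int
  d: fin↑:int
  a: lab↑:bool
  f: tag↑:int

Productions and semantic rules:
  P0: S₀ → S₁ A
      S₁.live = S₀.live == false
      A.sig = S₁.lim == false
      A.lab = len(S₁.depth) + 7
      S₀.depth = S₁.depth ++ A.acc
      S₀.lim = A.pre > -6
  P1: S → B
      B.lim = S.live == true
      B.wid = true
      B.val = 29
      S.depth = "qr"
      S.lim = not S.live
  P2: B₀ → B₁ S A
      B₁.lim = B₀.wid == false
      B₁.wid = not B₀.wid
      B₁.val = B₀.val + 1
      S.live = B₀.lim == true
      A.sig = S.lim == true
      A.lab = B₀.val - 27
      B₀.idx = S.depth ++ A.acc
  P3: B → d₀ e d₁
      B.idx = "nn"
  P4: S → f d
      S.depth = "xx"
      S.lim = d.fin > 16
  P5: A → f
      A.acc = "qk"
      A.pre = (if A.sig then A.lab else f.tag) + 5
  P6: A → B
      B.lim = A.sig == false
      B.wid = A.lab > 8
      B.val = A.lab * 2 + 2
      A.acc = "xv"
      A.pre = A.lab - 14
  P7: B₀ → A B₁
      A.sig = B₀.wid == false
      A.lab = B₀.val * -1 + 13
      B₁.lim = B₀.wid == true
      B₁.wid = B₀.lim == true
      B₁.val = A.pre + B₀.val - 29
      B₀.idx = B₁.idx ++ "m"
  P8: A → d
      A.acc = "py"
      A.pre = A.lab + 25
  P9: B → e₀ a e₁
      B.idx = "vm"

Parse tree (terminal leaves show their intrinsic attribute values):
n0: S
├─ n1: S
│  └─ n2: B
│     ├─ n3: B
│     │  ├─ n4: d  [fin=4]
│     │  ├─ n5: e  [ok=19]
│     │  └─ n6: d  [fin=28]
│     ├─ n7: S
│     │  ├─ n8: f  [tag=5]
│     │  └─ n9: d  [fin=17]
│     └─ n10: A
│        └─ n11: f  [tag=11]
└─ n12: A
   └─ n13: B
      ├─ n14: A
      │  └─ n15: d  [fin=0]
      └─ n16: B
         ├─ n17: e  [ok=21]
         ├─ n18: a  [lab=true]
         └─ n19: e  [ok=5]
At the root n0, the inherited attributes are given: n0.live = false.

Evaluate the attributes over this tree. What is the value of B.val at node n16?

1. n0.live = false  [given at root]
2. n1.live = true  [S₀.live == false]
3. n2.lim = true  [S.live == true]
4. n2.wid = true  [true]
5. n2.val = 29  [29]
6. n3.lim = false  [B₀.wid == false]
7. n3.wid = false  [not B₀.wid]
8. n3.val = 30  [B₀.val + 1]
9. n4.fin = 4  [terminal]
10. n5.ok = 19  [terminal]
11. n6.fin = 28  [terminal]
12. n3.idx = "nn"  ["nn"]
13. n7.live = true  [B₀.lim == true]
14. n8.tag = 5  [terminal]
15. n9.fin = 17  [terminal]
16. n7.depth = "xx"  ["xx"]
17. n7.lim = true  [d.fin > 16]
18. n10.sig = true  [S.lim == true]
19. n10.lab = 2  [B₀.val - 27]
20. n11.tag = 11  [terminal]
21. n10.acc = "qk"  ["qk"]
22. n10.pre = 7  [(if A.sig then A.lab else f.tag) + 5]
23. n2.idx = "xxqk"  [S.depth ++ A.acc]
24. n1.depth = "qr"  ["qr"]
25. n1.lim = false  [not S.live]
26. n12.sig = true  [S₁.lim == false]
27. n12.lab = 9  [len(S₁.depth) + 7]
28. n13.lim = false  [A.sig == false]
29. n13.wid = true  [A.lab > 8]
30. n13.val = 20  [A.lab * 2 + 2]
31. n14.sig = false  [B₀.wid == false]
32. n14.lab = -7  [B₀.val * -1 + 13]
33. n15.fin = 0  [terminal]
34. n14.acc = "py"  ["py"]
35. n14.pre = 18  [A.lab + 25]
36. n16.lim = true  [B₀.wid == true]
37. n16.wid = false  [B₀.lim == true]
38. n16.val = 9  [A.pre + B₀.val - 29]
39. n17.ok = 21  [terminal]
40. n18.lab = true  [terminal]
41. n19.ok = 5  [terminal]
42. n16.idx = "vm"  ["vm"]
43. n13.idx = "vmm"  [B₁.idx ++ "m"]
44. n12.acc = "xv"  ["xv"]
45. n12.pre = -5  [A.lab - 14]
46. n0.depth = "qrxv"  [S₁.depth ++ A.acc]
47. n0.lim = true  [A.pre > -6]

9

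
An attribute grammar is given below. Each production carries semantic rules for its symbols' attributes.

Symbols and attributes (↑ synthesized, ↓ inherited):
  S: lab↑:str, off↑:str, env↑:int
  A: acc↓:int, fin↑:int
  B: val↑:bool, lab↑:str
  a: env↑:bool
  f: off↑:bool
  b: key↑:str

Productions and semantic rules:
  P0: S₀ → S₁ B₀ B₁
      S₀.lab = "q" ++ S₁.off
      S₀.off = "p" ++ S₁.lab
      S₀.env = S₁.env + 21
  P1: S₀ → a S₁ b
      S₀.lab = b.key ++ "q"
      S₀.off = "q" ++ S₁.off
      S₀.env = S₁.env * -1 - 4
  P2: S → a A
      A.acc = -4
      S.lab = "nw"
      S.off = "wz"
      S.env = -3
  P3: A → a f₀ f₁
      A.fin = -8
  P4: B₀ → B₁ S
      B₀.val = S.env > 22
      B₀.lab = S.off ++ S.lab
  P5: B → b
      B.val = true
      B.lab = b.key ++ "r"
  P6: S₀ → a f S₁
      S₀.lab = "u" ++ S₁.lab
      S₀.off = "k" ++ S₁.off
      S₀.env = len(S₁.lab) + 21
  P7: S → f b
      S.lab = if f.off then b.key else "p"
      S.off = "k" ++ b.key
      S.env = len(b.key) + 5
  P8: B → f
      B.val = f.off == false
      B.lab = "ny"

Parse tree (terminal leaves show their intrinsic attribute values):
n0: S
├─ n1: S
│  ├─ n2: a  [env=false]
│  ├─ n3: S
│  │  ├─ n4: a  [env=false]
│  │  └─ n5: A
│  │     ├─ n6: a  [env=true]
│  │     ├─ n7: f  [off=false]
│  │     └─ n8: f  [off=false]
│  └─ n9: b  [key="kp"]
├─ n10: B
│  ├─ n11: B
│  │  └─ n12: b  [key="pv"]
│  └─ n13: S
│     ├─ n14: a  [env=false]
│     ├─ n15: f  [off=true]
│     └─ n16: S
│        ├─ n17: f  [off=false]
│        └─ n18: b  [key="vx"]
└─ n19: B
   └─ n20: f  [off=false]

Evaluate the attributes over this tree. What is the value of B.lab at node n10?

1. n2.env = false  [terminal]
2. n4.env = false  [terminal]
3. n5.acc = -4  [-4]
4. n6.env = true  [terminal]
5. n7.off = false  [terminal]
6. n8.off = false  [terminal]
7. n5.fin = -8  [-8]
8. n3.lab = "nw"  ["nw"]
9. n3.off = "wz"  ["wz"]
10. n3.env = -3  [-3]
11. n9.key = "kp"  [terminal]
12. n1.lab = "kpq"  [b.key ++ "q"]
13. n1.off = "qwz"  ["q" ++ S₁.off]
14. n1.env = -1  [S₁.env * -1 - 4]
15. n12.key = "pv"  [terminal]
16. n11.val = true  [true]
17. n11.lab = "pvr"  [b.key ++ "r"]
18. n14.env = false  [terminal]
19. n15.off = true  [terminal]
20. n17.off = false  [terminal]
21. n18.key = "vx"  [terminal]
22. n16.lab = "p"  [if f.off then b.key else "p"]
23. n16.off = "kvx"  ["k" ++ b.key]
24. n16.env = 7  [len(b.key) + 5]
25. n13.lab = "up"  ["u" ++ S₁.lab]
26. n13.off = "kkvx"  ["k" ++ S₁.off]
27. n13.env = 22  [len(S₁.lab) + 21]
28. n10.val = false  [S.env > 22]
29. n10.lab = "kkvxup"  [S.off ++ S.lab]
30. n20.off = false  [terminal]
31. n19.val = true  [f.off == false]
32. n19.lab = "ny"  ["ny"]
33. n0.lab = "qqwz"  ["q" ++ S₁.off]
34. n0.off = "pkpq"  ["p" ++ S₁.lab]
35. n0.env = 20  [S₁.env + 21]

"kkvxup"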